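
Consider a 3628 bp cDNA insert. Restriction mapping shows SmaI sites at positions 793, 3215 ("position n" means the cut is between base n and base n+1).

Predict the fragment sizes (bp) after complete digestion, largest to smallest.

Linear molecule, 2 cuts → 3 fragments:
  793 − 0 = 793 bp
  3215 − 793 = 2422 bp
  3628 − 3215 = 413 bp
Sorted largest to smallest: 2422, 793, 413 bp.

2422, 793, 413 bp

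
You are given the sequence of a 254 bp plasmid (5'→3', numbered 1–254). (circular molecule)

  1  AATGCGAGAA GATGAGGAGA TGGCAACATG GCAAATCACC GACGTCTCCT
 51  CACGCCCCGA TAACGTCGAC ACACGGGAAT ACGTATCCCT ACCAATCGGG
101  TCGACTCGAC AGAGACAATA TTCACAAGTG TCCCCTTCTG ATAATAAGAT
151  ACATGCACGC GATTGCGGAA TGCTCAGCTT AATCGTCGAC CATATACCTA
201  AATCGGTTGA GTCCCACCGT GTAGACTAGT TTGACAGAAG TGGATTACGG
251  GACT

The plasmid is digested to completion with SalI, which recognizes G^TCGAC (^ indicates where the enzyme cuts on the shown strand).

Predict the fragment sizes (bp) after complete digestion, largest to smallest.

134, 85, 35 bp

SalI sites (GTCGAC) start at positions 65, 100, 185.
SalI cuts after the first base of each site, so after positions 65, 100, 185.
Circular molecule, 3 cuts → 3 fragments:
  66–100 → 35 bp
  101–185 → 85 bp
  186–254 then 1–65 → 69 + 65 = 134 bp
Sorted largest to smallest: 134, 85, 35 bp.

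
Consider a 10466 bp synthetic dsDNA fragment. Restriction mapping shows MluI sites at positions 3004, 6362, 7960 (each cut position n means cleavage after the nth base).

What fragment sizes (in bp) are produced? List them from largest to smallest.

Linear molecule, 3 cuts → 4 fragments:
  3004 − 0 = 3004 bp
  6362 − 3004 = 3358 bp
  7960 − 6362 = 1598 bp
  10466 − 7960 = 2506 bp
Sorted largest to smallest: 3358, 3004, 2506, 1598 bp.

3358, 3004, 2506, 1598 bp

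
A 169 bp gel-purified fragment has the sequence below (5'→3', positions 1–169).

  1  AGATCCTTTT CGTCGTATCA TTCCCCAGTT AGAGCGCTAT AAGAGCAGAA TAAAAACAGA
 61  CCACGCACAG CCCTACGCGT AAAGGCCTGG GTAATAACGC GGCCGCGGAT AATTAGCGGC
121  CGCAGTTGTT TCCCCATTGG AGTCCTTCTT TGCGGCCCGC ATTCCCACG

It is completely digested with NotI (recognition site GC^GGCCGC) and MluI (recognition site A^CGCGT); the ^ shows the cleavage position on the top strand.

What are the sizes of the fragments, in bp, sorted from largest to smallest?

75, 52, 25, 17 bp

NotI sites (GCGGCCGC) start at positions 99, 116.
NotI cuts after base 2 of each site, so after positions 100, 117.
The MluI site (ACGCGT) starts at position 75.
MluI cuts after the first base of each site, so after position 75.
Combined cut positions: 75, 100, 117.
Linear molecule, 3 cuts → 4 fragments:
  1–75 → 75 bp
  76–100 → 25 bp
  101–117 → 17 bp
  118–169 → 52 bp
Sorted largest to smallest: 75, 52, 25, 17 bp.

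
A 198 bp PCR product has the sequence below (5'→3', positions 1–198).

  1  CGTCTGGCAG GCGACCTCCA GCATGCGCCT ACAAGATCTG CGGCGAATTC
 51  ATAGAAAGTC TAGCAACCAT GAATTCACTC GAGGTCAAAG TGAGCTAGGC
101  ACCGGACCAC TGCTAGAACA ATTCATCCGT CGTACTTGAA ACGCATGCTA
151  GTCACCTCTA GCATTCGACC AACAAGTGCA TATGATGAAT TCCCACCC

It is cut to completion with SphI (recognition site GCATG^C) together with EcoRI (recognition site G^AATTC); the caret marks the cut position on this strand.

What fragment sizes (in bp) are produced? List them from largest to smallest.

SphI sites (GCATGC) start at positions 21, 143.
SphI cuts after base 5 of each site (before the last base), so after positions 25, 147.
EcoRI sites (GAATTC) start at positions 45, 71, 187.
EcoRI cuts after the first base of each site, so after positions 45, 71, 187.
Combined cut positions: 25, 45, 71, 147, 187.
Linear molecule, 5 cuts → 6 fragments:
  1–25 → 25 bp
  26–45 → 20 bp
  46–71 → 26 bp
  72–147 → 76 bp
  148–187 → 40 bp
  188–198 → 11 bp
Sorted largest to smallest: 76, 40, 26, 25, 20, 11 bp.

76, 40, 26, 25, 20, 11 bp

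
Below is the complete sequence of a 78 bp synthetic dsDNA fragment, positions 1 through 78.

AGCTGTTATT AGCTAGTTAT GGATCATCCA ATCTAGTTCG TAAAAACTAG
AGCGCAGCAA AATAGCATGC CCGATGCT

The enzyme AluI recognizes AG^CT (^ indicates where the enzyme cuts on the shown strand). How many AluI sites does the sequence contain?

AGCT occurs starting at positions 1, 11.
AluI cuts at 2 sites.

2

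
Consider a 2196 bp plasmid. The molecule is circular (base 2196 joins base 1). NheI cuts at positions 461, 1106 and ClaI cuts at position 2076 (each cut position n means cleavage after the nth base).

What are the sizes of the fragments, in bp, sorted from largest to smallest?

Combined cut positions (sorted): 461, 1106, 2076.
Circular molecule, 3 cuts → 3 fragments:
  1106 − 461 = 645 bp
  2076 − 1106 = 970 bp
  wrap: 2196 − 2076 + 461 = 581 bp
Sorted largest to smallest: 970, 645, 581 bp.

970, 645, 581 bp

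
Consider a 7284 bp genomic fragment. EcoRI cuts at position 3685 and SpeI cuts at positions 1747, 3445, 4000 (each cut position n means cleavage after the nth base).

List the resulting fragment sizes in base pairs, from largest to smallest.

Combined cut positions (sorted): 1747, 3445, 3685, 4000.
Linear molecule, 4 cuts → 5 fragments:
  1747 − 0 = 1747 bp
  3445 − 1747 = 1698 bp
  3685 − 3445 = 240 bp
  4000 − 3685 = 315 bp
  7284 − 4000 = 3284 bp
Sorted largest to smallest: 3284, 1747, 1698, 315, 240 bp.

3284, 1747, 1698, 315, 240 bp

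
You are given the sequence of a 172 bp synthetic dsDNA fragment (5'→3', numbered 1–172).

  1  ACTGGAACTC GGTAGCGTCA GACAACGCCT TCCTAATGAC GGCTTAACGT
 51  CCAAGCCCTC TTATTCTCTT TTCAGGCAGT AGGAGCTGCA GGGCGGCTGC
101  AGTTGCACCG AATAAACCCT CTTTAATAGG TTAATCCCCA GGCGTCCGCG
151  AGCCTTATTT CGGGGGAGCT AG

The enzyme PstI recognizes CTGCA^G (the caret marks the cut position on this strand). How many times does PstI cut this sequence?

2

CTGCAG occurs starting at positions 86, 97.
PstI cuts at 2 sites.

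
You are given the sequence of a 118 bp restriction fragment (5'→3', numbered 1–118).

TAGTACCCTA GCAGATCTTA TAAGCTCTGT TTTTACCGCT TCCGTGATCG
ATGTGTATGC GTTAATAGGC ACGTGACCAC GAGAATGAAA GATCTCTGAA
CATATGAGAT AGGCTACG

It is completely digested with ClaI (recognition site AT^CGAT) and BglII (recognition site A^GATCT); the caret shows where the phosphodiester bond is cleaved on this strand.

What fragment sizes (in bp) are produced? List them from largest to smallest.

The ClaI site (ATCGAT) starts at position 47.
ClaI cuts after base 2 of each site, so after position 48.
BglII sites (AGATCT) start at positions 13, 90.
BglII cuts after the first base of each site, so after positions 13, 90.
Combined cut positions: 13, 48, 90.
Linear molecule, 3 cuts → 4 fragments:
  1–13 → 13 bp
  14–48 → 35 bp
  49–90 → 42 bp
  91–118 → 28 bp
Sorted largest to smallest: 42, 35, 28, 13 bp.

42, 35, 28, 13 bp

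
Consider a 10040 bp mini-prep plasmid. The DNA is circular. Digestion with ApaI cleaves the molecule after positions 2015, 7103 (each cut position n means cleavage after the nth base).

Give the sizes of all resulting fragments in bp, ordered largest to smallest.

Circular molecule, 2 cuts → 2 fragments:
  7103 − 2015 = 5088 bp
  wrap: 10040 − 7103 + 2015 = 4952 bp
Sorted largest to smallest: 5088, 4952 bp.

5088, 4952 bp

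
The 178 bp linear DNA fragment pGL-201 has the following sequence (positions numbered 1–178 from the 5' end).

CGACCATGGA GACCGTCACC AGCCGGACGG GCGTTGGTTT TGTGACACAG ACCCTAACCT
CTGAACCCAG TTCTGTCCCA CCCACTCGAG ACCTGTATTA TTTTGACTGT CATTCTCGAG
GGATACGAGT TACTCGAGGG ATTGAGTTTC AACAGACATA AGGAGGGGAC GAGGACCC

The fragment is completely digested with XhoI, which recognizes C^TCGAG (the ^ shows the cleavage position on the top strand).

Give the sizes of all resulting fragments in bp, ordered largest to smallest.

XhoI sites (CTCGAG) start at positions 85, 115, 133.
XhoI cuts after the first base of each site, so after positions 85, 115, 133.
Linear molecule, 3 cuts → 4 fragments:
  1–85 → 85 bp
  86–115 → 30 bp
  116–133 → 18 bp
  134–178 → 45 bp
Sorted largest to smallest: 85, 45, 30, 18 bp.

85, 45, 30, 18 bp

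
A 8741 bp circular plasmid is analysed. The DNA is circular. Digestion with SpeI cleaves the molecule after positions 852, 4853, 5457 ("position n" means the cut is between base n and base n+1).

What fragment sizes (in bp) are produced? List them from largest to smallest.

Circular molecule, 3 cuts → 3 fragments:
  4853 − 852 = 4001 bp
  5457 − 4853 = 604 bp
  wrap: 8741 − 5457 + 852 = 4136 bp
Sorted largest to smallest: 4136, 4001, 604 bp.

4136, 4001, 604 bp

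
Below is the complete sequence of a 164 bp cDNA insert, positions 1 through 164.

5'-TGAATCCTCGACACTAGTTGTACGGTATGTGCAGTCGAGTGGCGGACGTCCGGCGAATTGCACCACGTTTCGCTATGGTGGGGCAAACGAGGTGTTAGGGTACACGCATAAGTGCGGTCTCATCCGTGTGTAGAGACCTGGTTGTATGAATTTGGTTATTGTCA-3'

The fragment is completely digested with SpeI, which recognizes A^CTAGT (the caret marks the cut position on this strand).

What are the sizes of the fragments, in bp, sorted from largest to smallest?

The SpeI site (ACTAGT) starts at position 13.
SpeI cuts after the first base of each site, so after position 13.
Linear molecule, 1 cut → 2 fragments:
  1–13 → 13 bp
  14–164 → 151 bp
Sorted largest to smallest: 151, 13 bp.

151, 13 bp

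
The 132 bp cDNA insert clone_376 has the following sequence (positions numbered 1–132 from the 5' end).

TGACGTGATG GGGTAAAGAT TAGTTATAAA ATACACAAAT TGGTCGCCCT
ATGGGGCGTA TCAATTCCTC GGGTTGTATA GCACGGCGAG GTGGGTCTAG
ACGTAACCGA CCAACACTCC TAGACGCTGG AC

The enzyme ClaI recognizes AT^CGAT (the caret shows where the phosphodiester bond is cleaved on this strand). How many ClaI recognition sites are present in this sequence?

0

No occurrence of ATCGAT is present in the sequence.
ClaI does not cut: 0 sites.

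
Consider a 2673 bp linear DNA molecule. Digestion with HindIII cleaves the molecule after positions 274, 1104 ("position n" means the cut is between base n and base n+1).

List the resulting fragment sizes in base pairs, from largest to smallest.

Linear molecule, 2 cuts → 3 fragments:
  274 − 0 = 274 bp
  1104 − 274 = 830 bp
  2673 − 1104 = 1569 bp
Sorted largest to smallest: 1569, 830, 274 bp.

1569, 830, 274 bp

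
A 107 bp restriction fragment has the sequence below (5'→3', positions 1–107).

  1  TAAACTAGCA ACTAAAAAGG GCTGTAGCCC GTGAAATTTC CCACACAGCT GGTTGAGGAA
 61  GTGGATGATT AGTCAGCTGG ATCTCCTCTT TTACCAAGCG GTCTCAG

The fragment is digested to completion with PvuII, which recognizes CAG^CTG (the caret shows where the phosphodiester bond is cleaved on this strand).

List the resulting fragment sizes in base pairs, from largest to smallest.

PvuII sites (CAGCTG) start at positions 46, 74.
PvuII cuts after base 3 of each site, so after positions 48, 76.
Linear molecule, 2 cuts → 3 fragments:
  1–48 → 48 bp
  49–76 → 28 bp
  77–107 → 31 bp
Sorted largest to smallest: 48, 31, 28 bp.

48, 31, 28 bp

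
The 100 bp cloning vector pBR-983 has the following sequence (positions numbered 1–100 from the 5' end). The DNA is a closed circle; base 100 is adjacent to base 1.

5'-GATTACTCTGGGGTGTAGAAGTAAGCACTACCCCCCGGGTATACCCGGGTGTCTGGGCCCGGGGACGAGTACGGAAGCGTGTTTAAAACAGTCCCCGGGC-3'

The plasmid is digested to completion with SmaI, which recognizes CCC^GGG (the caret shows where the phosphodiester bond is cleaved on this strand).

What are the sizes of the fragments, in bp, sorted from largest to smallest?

SmaI sites (CCCGGG) start at positions 34, 44, 58, 94.
SmaI cuts after base 3 of each site, so after positions 36, 46, 60, 96.
Circular molecule, 4 cuts → 4 fragments:
  37–46 → 10 bp
  47–60 → 14 bp
  61–96 → 36 bp
  97–100 then 1–36 → 4 + 36 = 40 bp
Sorted largest to smallest: 40, 36, 14, 10 bp.

40, 36, 14, 10 bp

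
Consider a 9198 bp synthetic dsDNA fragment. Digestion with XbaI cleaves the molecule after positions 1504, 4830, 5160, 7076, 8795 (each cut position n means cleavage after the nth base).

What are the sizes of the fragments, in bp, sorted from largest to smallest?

3326, 1916, 1719, 1504, 403, 330 bp

Linear molecule, 5 cuts → 6 fragments:
  1504 − 0 = 1504 bp
  4830 − 1504 = 3326 bp
  5160 − 4830 = 330 bp
  7076 − 5160 = 1916 bp
  8795 − 7076 = 1719 bp
  9198 − 8795 = 403 bp
Sorted largest to smallest: 3326, 1916, 1719, 1504, 403, 330 bp.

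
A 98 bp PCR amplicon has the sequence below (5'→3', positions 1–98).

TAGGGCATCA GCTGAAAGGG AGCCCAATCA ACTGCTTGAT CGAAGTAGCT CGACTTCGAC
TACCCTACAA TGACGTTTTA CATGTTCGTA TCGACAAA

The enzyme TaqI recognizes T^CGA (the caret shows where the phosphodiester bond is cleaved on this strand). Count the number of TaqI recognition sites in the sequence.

4

TCGA occurs starting at positions 40, 50, 56, 91.
TaqI cuts at 4 sites.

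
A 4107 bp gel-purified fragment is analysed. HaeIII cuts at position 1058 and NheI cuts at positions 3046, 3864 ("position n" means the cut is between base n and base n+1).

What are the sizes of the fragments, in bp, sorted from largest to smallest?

1988, 1058, 818, 243 bp

Combined cut positions (sorted): 1058, 3046, 3864.
Linear molecule, 3 cuts → 4 fragments:
  1058 − 0 = 1058 bp
  3046 − 1058 = 1988 bp
  3864 − 3046 = 818 bp
  4107 − 3864 = 243 bp
Sorted largest to smallest: 1988, 1058, 818, 243 bp.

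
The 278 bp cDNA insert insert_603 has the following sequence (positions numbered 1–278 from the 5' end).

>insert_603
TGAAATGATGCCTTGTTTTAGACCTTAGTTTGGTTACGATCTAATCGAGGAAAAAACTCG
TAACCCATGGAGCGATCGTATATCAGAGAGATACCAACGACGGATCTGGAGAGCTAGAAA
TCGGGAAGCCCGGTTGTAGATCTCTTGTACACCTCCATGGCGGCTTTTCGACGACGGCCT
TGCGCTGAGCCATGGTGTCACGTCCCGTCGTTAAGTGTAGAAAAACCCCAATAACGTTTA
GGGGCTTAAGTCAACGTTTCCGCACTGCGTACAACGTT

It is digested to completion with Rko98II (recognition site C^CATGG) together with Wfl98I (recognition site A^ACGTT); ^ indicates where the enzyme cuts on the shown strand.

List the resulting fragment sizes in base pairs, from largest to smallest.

90, 65, 43, 35, 20, 20, 5 bp

Rko98II sites (CCATGG) start at positions 65, 155, 190.
Rko98II cuts after the first base of each site, so after positions 65, 155, 190.
Wfl98I sites (AACGTT) start at positions 233, 253, 273.
Wfl98I cuts after the first base of each site, so after positions 233, 253, 273.
Combined cut positions: 65, 155, 190, 233, 253, 273.
Linear molecule, 6 cuts → 7 fragments:
  1–65 → 65 bp
  66–155 → 90 bp
  156–190 → 35 bp
  191–233 → 43 bp
  234–253 → 20 bp
  254–273 → 20 bp
  274–278 → 5 bp
Sorted largest to smallest: 90, 65, 43, 35, 20, 20, 5 bp.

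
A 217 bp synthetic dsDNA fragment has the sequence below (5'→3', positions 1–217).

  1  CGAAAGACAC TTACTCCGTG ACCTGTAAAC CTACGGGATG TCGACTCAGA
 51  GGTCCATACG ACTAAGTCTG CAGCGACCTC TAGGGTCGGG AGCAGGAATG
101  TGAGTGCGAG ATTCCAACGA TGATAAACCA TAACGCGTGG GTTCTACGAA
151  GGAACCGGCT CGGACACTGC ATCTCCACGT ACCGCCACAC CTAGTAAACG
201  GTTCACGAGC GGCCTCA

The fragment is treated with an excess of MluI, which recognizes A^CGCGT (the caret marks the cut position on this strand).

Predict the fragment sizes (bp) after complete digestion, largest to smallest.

The MluI site (ACGCGT) starts at position 133.
MluI cuts after the first base of each site, so after position 133.
Linear molecule, 1 cut → 2 fragments:
  1–133 → 133 bp
  134–217 → 84 bp
Sorted largest to smallest: 133, 84 bp.

133, 84 bp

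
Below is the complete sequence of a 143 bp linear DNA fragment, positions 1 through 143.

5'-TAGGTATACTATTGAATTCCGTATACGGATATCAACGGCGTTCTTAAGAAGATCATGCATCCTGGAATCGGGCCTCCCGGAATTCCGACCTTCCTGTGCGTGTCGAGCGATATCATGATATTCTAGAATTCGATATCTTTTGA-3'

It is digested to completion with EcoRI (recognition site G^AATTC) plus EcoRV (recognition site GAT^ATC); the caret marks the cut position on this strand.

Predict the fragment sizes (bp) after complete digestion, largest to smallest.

50, 31, 16, 15, 14, 9, 8 bp

EcoRI sites (GAATTC) start at positions 14, 80, 126.
EcoRI cuts after the first base of each site, so after positions 14, 80, 126.
EcoRV sites (GATATC) start at positions 28, 109, 132.
EcoRV cuts after base 3 of each site, so after positions 30, 111, 134.
Combined cut positions: 14, 30, 80, 111, 126, 134.
Linear molecule, 6 cuts → 7 fragments:
  1–14 → 14 bp
  15–30 → 16 bp
  31–80 → 50 bp
  81–111 → 31 bp
  112–126 → 15 bp
  127–134 → 8 bp
  135–143 → 9 bp
Sorted largest to smallest: 50, 31, 16, 15, 14, 9, 8 bp.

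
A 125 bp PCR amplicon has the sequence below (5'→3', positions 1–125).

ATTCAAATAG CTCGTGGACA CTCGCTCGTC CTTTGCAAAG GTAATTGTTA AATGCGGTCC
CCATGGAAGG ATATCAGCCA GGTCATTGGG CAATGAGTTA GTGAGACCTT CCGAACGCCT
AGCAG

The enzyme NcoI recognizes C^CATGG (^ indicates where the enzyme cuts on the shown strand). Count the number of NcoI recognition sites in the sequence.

1

CCATGG occurs starting at position 61.
NcoI cuts at 1 site.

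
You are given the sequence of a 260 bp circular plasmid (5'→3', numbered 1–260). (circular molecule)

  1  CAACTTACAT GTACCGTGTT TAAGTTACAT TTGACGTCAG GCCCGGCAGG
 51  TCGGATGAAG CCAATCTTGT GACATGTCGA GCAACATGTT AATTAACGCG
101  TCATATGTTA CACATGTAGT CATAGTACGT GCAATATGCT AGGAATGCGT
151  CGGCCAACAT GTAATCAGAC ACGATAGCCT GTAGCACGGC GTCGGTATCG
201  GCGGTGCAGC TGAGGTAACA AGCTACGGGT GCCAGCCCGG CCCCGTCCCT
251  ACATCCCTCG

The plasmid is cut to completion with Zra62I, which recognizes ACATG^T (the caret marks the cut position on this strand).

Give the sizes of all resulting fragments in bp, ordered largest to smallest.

Zra62I sites (ACATGT) start at positions 7, 72, 84, 112, 157.
Zra62I cuts after base 5 of each site (before the last base), so after positions 11, 76, 88, 116, 161.
Circular molecule, 5 cuts → 5 fragments:
  12–76 → 65 bp
  77–88 → 12 bp
  89–116 → 28 bp
  117–161 → 45 bp
  162–260 then 1–11 → 99 + 11 = 110 bp
Sorted largest to smallest: 110, 65, 45, 28, 12 bp.

110, 65, 45, 28, 12 bp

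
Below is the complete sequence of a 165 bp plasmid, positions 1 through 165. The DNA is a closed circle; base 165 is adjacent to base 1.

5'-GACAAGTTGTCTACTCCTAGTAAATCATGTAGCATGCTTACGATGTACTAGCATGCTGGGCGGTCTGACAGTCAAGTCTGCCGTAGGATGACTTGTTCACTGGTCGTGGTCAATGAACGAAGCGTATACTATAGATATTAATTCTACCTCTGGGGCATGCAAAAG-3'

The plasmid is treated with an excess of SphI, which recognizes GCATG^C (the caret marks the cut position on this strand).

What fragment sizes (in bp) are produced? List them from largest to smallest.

104, 42, 19 bp

SphI sites (GCATGC) start at positions 32, 51, 155.
SphI cuts after base 5 of each site (before the last base), so after positions 36, 55, 159.
Circular molecule, 3 cuts → 3 fragments:
  37–55 → 19 bp
  56–159 → 104 bp
  160–165 then 1–36 → 6 + 36 = 42 bp
Sorted largest to smallest: 104, 42, 19 bp.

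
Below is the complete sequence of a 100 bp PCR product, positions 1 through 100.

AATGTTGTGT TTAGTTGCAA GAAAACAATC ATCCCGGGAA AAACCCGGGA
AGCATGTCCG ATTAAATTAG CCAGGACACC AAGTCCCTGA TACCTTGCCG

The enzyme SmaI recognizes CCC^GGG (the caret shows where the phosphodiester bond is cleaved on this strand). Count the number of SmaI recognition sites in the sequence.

2

CCCGGG occurs starting at positions 33, 44.
SmaI cuts at 2 sites.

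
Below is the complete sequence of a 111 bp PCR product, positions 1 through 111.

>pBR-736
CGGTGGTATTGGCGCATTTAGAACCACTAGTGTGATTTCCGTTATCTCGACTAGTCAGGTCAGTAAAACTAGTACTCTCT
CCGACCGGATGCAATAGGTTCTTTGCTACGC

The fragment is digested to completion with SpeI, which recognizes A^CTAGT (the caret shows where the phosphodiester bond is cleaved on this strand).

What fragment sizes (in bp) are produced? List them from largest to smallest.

SpeI sites (ACTAGT) start at positions 26, 50, 68.
SpeI cuts after the first base of each site, so after positions 26, 50, 68.
Linear molecule, 3 cuts → 4 fragments:
  1–26 → 26 bp
  27–50 → 24 bp
  51–68 → 18 bp
  69–111 → 43 bp
Sorted largest to smallest: 43, 26, 24, 18 bp.

43, 26, 24, 18 bp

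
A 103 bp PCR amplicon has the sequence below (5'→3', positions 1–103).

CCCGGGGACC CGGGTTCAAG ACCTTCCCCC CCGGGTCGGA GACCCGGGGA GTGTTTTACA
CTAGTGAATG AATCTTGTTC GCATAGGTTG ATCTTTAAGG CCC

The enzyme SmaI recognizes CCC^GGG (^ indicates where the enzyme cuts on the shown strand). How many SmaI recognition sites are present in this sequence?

CCCGGG occurs starting at positions 1, 9, 30, 43.
SmaI cuts at 4 sites.

4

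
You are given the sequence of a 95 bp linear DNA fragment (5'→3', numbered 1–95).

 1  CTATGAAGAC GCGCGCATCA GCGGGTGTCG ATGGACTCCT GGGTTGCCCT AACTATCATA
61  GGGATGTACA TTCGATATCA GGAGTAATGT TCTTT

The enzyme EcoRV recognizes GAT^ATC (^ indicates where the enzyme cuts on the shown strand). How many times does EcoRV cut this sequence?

GATATC occurs starting at position 74.
EcoRV cuts at 1 site.

1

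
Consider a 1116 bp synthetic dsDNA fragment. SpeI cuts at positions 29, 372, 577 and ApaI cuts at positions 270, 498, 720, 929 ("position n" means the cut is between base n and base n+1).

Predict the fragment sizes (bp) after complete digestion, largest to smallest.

Combined cut positions (sorted): 29, 270, 372, 498, 577, 720, 929.
Linear molecule, 7 cuts → 8 fragments:
  29 − 0 = 29 bp
  270 − 29 = 241 bp
  372 − 270 = 102 bp
  498 − 372 = 126 bp
  577 − 498 = 79 bp
  720 − 577 = 143 bp
  929 − 720 = 209 bp
  1116 − 929 = 187 bp
Sorted largest to smallest: 241, 209, 187, 143, 126, 102, 79, 29 bp.

241, 209, 187, 143, 126, 102, 79, 29 bp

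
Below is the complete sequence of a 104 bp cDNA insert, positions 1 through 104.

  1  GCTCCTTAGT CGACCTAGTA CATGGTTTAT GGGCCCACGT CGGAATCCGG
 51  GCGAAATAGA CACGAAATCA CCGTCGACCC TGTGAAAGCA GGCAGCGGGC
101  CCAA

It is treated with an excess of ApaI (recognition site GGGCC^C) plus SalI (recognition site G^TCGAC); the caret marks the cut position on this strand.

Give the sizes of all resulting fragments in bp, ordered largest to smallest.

38, 28, 26, 9, 3 bp

ApaI sites (GGGCCC) start at positions 31, 97.
ApaI cuts after base 5 of each site (before the last base), so after positions 35, 101.
SalI sites (GTCGAC) start at positions 9, 73.
SalI cuts after the first base of each site, so after positions 9, 73.
Combined cut positions: 9, 35, 73, 101.
Linear molecule, 4 cuts → 5 fragments:
  1–9 → 9 bp
  10–35 → 26 bp
  36–73 → 38 bp
  74–101 → 28 bp
  102–104 → 3 bp
Sorted largest to smallest: 38, 28, 26, 9, 3 bp.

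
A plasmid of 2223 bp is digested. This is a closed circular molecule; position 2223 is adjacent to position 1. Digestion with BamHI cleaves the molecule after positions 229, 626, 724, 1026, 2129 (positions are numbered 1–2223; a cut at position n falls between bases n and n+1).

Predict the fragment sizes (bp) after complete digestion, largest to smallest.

1103, 397, 323, 302, 98 bp

Circular molecule, 5 cuts → 5 fragments:
  626 − 229 = 397 bp
  724 − 626 = 98 bp
  1026 − 724 = 302 bp
  2129 − 1026 = 1103 bp
  wrap: 2223 − 2129 + 229 = 323 bp
Sorted largest to smallest: 1103, 397, 323, 302, 98 bp.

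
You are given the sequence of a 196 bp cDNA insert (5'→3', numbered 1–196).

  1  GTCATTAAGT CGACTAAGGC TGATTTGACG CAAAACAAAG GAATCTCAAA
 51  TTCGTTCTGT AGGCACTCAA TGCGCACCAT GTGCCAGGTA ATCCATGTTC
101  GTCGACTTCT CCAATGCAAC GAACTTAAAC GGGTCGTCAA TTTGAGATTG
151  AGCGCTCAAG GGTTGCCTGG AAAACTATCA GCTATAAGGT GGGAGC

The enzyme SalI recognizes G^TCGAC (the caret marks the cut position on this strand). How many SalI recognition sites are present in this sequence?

2

GTCGAC occurs starting at positions 9, 101.
SalI cuts at 2 sites.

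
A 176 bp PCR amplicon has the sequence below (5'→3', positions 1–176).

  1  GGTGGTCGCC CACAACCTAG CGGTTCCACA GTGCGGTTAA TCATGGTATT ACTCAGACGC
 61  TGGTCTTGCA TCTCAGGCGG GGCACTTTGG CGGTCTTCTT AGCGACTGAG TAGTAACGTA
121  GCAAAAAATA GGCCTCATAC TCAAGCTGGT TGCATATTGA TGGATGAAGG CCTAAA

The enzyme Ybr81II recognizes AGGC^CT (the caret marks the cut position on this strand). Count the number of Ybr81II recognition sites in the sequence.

AGGCCT occurs starting at positions 130, 168.
Ybr81II cuts at 2 sites.

2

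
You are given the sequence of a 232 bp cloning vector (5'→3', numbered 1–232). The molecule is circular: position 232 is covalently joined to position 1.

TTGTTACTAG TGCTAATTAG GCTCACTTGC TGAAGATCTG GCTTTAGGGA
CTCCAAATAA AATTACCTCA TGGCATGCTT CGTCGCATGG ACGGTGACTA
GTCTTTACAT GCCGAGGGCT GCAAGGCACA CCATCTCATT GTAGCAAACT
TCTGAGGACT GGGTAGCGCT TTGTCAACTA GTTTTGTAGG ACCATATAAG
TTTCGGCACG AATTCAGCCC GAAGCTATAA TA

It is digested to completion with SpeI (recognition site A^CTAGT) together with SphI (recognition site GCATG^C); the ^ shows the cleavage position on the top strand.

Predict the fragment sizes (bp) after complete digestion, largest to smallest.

80, 71, 61, 20 bp

SpeI sites (ACTAGT) start at positions 6, 97, 177.
SpeI cuts after the first base of each site, so after positions 6, 97, 177.
The SphI site (GCATGC) starts at position 73.
SphI cuts after base 5 of each site (before the last base), so after position 77.
Combined cut positions: 6, 77, 97, 177.
Circular molecule, 4 cuts → 4 fragments:
  7–77 → 71 bp
  78–97 → 20 bp
  98–177 → 80 bp
  178–232 then 1–6 → 55 + 6 = 61 bp
Sorted largest to smallest: 80, 71, 61, 20 bp.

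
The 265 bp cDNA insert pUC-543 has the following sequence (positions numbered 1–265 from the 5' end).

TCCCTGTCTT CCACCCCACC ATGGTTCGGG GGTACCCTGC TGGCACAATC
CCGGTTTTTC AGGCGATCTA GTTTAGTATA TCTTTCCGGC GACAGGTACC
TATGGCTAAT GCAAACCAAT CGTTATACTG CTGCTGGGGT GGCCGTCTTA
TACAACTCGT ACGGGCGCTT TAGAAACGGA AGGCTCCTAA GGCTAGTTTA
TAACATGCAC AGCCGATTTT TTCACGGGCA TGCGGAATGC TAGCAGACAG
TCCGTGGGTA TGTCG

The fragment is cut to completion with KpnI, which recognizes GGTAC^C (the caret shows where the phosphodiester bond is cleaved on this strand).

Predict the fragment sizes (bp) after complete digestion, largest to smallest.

KpnI sites (GGTACC) start at positions 31, 95.
KpnI cuts after base 5 of each site (before the last base), so after positions 35, 99.
Linear molecule, 2 cuts → 3 fragments:
  1–35 → 35 bp
  36–99 → 64 bp
  100–265 → 166 bp
Sorted largest to smallest: 166, 64, 35 bp.

166, 64, 35 bp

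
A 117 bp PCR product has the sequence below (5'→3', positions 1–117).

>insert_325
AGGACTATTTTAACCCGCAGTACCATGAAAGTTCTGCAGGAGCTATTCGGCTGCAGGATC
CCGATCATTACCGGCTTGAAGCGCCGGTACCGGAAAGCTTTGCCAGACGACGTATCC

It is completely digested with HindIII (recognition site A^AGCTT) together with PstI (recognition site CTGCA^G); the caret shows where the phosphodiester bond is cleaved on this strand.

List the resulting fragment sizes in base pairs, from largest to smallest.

The HindIII site (AAGCTT) starts at position 95.
HindIII cuts after the first base of each site, so after position 95.
PstI sites (CTGCAG) start at positions 34, 51.
PstI cuts after base 5 of each site (before the last base), so after positions 38, 55.
Combined cut positions: 38, 55, 95.
Linear molecule, 3 cuts → 4 fragments:
  1–38 → 38 bp
  39–55 → 17 bp
  56–95 → 40 bp
  96–117 → 22 bp
Sorted largest to smallest: 40, 38, 22, 17 bp.

40, 38, 22, 17 bp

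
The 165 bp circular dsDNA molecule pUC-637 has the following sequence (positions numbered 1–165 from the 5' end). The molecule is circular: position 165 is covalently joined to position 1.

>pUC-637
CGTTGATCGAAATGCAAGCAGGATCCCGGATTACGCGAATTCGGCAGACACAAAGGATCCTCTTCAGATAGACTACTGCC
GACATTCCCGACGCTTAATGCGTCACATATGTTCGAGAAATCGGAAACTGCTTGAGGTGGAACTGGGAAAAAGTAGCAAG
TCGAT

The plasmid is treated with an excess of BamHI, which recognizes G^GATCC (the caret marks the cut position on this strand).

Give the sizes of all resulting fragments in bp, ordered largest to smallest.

131, 34 bp

BamHI sites (GGATCC) start at positions 21, 55.
BamHI cuts after the first base of each site, so after positions 21, 55.
Circular molecule, 2 cuts → 2 fragments:
  22–55 → 34 bp
  56–165 then 1–21 → 110 + 21 = 131 bp
Sorted largest to smallest: 131, 34 bp.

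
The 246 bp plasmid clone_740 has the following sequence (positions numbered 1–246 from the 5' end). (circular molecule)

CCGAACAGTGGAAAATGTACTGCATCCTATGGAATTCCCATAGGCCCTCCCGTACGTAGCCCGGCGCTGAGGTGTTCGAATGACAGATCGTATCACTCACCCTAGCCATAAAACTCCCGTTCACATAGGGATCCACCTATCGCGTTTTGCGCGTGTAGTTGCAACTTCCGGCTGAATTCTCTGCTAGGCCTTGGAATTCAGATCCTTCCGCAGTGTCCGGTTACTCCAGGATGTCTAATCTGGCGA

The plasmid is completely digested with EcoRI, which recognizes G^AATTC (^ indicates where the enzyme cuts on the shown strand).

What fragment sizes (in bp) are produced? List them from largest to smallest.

142, 84, 20 bp

EcoRI sites (GAATTC) start at positions 32, 174, 194.
EcoRI cuts after the first base of each site, so after positions 32, 174, 194.
Circular molecule, 3 cuts → 3 fragments:
  33–174 → 142 bp
  175–194 → 20 bp
  195–246 then 1–32 → 52 + 32 = 84 bp
Sorted largest to smallest: 142, 84, 20 bp.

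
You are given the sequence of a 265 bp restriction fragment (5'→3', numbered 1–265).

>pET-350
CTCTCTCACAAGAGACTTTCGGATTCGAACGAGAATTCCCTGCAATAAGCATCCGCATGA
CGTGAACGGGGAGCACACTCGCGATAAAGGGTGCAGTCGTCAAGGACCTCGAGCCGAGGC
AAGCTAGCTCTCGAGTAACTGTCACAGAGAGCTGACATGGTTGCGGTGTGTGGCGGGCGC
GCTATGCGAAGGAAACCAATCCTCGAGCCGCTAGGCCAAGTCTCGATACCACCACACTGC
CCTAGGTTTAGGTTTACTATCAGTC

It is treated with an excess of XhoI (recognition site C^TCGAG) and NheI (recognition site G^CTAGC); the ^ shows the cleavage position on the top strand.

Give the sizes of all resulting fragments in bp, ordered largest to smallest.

108, 72, 63, 15, 7 bp

XhoI sites (CTCGAG) start at positions 108, 130, 202.
XhoI cuts after the first base of each site, so after positions 108, 130, 202.
The NheI site (GCTAGC) starts at position 123.
NheI cuts after the first base of each site, so after position 123.
Combined cut positions: 108, 123, 130, 202.
Linear molecule, 4 cuts → 5 fragments:
  1–108 → 108 bp
  109–123 → 15 bp
  124–130 → 7 bp
  131–202 → 72 bp
  203–265 → 63 bp
Sorted largest to smallest: 108, 72, 63, 15, 7 bp.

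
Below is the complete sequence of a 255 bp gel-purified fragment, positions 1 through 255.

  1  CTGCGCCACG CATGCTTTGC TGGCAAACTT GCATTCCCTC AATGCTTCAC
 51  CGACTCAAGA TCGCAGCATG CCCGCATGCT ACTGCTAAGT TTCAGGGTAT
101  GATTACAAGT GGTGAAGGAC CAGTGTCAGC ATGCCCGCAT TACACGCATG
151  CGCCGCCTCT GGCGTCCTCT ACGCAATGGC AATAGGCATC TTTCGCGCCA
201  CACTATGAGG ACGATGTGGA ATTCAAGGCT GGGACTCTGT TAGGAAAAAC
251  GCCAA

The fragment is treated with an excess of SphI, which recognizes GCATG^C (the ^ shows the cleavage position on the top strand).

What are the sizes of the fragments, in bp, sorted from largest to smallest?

105, 56, 55, 17, 14, 8 bp

SphI sites (GCATGC) start at positions 10, 66, 74, 129, 146.
SphI cuts after base 5 of each site (before the last base), so after positions 14, 70, 78, 133, 150.
Linear molecule, 5 cuts → 6 fragments:
  1–14 → 14 bp
  15–70 → 56 bp
  71–78 → 8 bp
  79–133 → 55 bp
  134–150 → 17 bp
  151–255 → 105 bp
Sorted largest to smallest: 105, 56, 55, 17, 14, 8 bp.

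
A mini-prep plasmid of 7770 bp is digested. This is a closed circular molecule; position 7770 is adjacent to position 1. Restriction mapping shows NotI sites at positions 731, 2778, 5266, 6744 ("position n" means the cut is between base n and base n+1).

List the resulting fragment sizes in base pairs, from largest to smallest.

Circular molecule, 4 cuts → 4 fragments:
  2778 − 731 = 2047 bp
  5266 − 2778 = 2488 bp
  6744 − 5266 = 1478 bp
  wrap: 7770 − 6744 + 731 = 1757 bp
Sorted largest to smallest: 2488, 2047, 1757, 1478 bp.

2488, 2047, 1757, 1478 bp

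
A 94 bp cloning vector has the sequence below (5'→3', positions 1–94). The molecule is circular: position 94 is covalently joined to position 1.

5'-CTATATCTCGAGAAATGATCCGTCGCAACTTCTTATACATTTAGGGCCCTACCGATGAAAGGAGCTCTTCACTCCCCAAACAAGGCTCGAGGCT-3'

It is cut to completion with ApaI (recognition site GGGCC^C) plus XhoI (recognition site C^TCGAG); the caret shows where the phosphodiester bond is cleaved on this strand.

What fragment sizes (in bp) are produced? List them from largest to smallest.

The ApaI site (GGGCCC) starts at position 44.
ApaI cuts after base 5 of each site (before the last base), so after position 48.
XhoI sites (CTCGAG) start at positions 7, 86.
XhoI cuts after the first base of each site, so after positions 7, 86.
Combined cut positions: 7, 48, 86.
Circular molecule, 3 cuts → 3 fragments:
  8–48 → 41 bp
  49–86 → 38 bp
  87–94 then 1–7 → 8 + 7 = 15 bp
Sorted largest to smallest: 41, 38, 15 bp.

41, 38, 15 bp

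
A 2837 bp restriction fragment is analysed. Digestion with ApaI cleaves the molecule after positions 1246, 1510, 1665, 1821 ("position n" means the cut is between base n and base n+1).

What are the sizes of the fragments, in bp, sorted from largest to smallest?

Linear molecule, 4 cuts → 5 fragments:
  1246 − 0 = 1246 bp
  1510 − 1246 = 264 bp
  1665 − 1510 = 155 bp
  1821 − 1665 = 156 bp
  2837 − 1821 = 1016 bp
Sorted largest to smallest: 1246, 1016, 264, 156, 155 bp.

1246, 1016, 264, 156, 155 bp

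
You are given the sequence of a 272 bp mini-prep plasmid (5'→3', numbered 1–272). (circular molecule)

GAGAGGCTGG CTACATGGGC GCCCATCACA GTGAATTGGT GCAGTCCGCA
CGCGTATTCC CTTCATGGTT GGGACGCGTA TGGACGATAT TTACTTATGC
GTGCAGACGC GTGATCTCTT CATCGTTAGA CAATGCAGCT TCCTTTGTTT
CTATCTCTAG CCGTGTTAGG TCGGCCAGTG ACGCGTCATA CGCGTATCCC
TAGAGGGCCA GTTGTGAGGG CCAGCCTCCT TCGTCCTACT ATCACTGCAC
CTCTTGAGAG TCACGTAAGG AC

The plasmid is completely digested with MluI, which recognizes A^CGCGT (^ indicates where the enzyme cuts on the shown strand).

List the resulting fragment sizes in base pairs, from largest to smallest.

MluI sites (ACGCGT) start at positions 50, 74, 107, 181, 190.
MluI cuts after the first base of each site, so after positions 50, 74, 107, 181, 190.
Circular molecule, 5 cuts → 5 fragments:
  51–74 → 24 bp
  75–107 → 33 bp
  108–181 → 74 bp
  182–190 → 9 bp
  191–272 then 1–50 → 82 + 50 = 132 bp
Sorted largest to smallest: 132, 74, 33, 24, 9 bp.

132, 74, 33, 24, 9 bp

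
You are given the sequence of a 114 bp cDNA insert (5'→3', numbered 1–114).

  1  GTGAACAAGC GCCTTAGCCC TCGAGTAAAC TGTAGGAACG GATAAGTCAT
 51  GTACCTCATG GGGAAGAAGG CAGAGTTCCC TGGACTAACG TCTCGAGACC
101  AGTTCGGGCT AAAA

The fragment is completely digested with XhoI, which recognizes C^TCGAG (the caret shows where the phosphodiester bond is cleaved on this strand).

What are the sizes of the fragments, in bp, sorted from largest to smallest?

XhoI sites (CTCGAG) start at positions 20, 92.
XhoI cuts after the first base of each site, so after positions 20, 92.
Linear molecule, 2 cuts → 3 fragments:
  1–20 → 20 bp
  21–92 → 72 bp
  93–114 → 22 bp
Sorted largest to smallest: 72, 22, 20 bp.

72, 22, 20 bp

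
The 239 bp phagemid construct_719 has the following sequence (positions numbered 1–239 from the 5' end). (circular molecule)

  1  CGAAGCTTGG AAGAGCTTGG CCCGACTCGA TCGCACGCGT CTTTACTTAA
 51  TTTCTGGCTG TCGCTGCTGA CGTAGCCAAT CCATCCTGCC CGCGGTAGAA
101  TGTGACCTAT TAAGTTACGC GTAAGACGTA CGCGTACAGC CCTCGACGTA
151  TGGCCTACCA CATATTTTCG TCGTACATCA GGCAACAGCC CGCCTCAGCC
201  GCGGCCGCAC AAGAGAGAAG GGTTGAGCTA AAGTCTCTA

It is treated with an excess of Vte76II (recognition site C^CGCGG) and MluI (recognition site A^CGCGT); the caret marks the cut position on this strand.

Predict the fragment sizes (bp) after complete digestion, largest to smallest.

75, 69, 55, 27, 13 bp

Vte76II sites (CCGCGG) start at positions 90, 199.
Vte76II cuts after the first base of each site, so after positions 90, 199.
MluI sites (ACGCGT) start at positions 35, 117, 130.
MluI cuts after the first base of each site, so after positions 35, 117, 130.
Combined cut positions: 35, 90, 117, 130, 199.
Circular molecule, 5 cuts → 5 fragments:
  36–90 → 55 bp
  91–117 → 27 bp
  118–130 → 13 bp
  131–199 → 69 bp
  200–239 then 1–35 → 40 + 35 = 75 bp
Sorted largest to smallest: 75, 69, 55, 27, 13 bp.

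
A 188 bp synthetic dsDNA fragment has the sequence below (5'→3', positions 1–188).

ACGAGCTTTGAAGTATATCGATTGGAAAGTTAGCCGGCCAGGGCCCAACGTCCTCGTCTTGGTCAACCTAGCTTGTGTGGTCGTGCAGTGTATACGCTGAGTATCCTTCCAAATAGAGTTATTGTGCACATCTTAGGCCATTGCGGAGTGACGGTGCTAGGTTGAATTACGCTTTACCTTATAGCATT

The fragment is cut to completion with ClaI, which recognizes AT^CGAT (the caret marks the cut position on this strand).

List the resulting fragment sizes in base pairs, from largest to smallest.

The ClaI site (ATCGAT) starts at position 17.
ClaI cuts after base 2 of each site, so after position 18.
Linear molecule, 1 cut → 2 fragments:
  1–18 → 18 bp
  19–188 → 170 bp
Sorted largest to smallest: 170, 18 bp.

170, 18 bp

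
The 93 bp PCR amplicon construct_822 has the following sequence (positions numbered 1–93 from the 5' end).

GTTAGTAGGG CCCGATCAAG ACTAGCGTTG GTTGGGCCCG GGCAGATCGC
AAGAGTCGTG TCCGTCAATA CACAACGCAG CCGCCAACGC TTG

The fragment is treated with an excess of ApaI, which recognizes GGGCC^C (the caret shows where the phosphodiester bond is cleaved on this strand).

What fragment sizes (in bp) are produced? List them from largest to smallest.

55, 26, 12 bp

ApaI sites (GGGCCC) start at positions 8, 34.
ApaI cuts after base 5 of each site (before the last base), so after positions 12, 38.
Linear molecule, 2 cuts → 3 fragments:
  1–12 → 12 bp
  13–38 → 26 bp
  39–93 → 55 bp
Sorted largest to smallest: 55, 26, 12 bp.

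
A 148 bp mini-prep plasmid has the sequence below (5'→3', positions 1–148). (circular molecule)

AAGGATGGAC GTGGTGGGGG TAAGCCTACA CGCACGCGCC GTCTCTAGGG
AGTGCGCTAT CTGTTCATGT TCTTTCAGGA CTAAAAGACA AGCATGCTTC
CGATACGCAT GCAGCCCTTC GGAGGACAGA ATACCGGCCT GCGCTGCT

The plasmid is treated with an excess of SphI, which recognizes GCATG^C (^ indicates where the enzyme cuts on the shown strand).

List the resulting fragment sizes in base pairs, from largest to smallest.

SphI sites (GCATGC) start at positions 92, 107.
SphI cuts after base 5 of each site (before the last base), so after positions 96, 111.
Circular molecule, 2 cuts → 2 fragments:
  97–111 → 15 bp
  112–148 then 1–96 → 37 + 96 = 133 bp
Sorted largest to smallest: 133, 15 bp.

133, 15 bp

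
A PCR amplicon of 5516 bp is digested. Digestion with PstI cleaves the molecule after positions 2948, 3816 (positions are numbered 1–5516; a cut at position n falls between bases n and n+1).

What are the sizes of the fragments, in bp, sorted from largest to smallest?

Linear molecule, 2 cuts → 3 fragments:
  2948 − 0 = 2948 bp
  3816 − 2948 = 868 bp
  5516 − 3816 = 1700 bp
Sorted largest to smallest: 2948, 1700, 868 bp.

2948, 1700, 868 bp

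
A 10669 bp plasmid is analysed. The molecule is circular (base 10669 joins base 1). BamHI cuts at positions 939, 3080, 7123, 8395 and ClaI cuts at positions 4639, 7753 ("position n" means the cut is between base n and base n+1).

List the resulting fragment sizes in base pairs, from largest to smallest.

Combined cut positions (sorted): 939, 3080, 4639, 7123, 7753, 8395.
Circular molecule, 6 cuts → 6 fragments:
  3080 − 939 = 2141 bp
  4639 − 3080 = 1559 bp
  7123 − 4639 = 2484 bp
  7753 − 7123 = 630 bp
  8395 − 7753 = 642 bp
  wrap: 10669 − 8395 + 939 = 3213 bp
Sorted largest to smallest: 3213, 2484, 2141, 1559, 642, 630 bp.

3213, 2484, 2141, 1559, 642, 630 bp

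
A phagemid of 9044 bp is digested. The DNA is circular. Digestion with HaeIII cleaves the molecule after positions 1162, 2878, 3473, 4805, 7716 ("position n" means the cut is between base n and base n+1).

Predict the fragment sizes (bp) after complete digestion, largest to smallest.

2911, 2490, 1716, 1332, 595 bp

Circular molecule, 5 cuts → 5 fragments:
  2878 − 1162 = 1716 bp
  3473 − 2878 = 595 bp
  4805 − 3473 = 1332 bp
  7716 − 4805 = 2911 bp
  wrap: 9044 − 7716 + 1162 = 2490 bp
Sorted largest to smallest: 2911, 2490, 1716, 1332, 595 bp.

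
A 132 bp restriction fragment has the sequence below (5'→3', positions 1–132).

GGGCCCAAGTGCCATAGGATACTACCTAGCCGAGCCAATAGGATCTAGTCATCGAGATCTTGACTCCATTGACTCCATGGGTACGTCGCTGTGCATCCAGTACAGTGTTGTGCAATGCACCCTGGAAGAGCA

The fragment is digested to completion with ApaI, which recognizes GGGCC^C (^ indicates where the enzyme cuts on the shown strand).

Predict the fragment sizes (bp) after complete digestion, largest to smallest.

127, 5 bp

The ApaI site (GGGCCC) starts at position 1.
ApaI cuts after base 5 of each site (before the last base), so after position 5.
Linear molecule, 1 cut → 2 fragments:
  1–5 → 5 bp
  6–132 → 127 bp
Sorted largest to smallest: 127, 5 bp.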